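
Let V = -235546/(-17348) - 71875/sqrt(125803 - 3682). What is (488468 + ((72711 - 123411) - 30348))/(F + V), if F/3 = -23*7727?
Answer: -1995815885031396219350520/2611722369441456784701941 + 6609677844207750000*sqrt(13569)/2611722369441456784701941 ≈ -0.76388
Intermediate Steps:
F = -533163 (F = 3*(-23*7727) = 3*(-177721) = -533163)
V = 117773/8674 - 71875*sqrt(13569)/40707 (V = -235546*(-1/17348) - 71875*sqrt(13569)/40707 = 117773/8674 - 71875*sqrt(13569)/40707 ≈ -192.10)
(488468 + ((72711 - 123411) - 30348))/(F + V) = (488468 + ((72711 - 123411) - 30348))/(-533163 + (117773/8674 - 71875*sqrt(13569)/40707)) = (488468 + (-50700 - 30348))/(-4624538089/8674 - 71875*sqrt(13569)/40707) = (488468 - 81048)/(-4624538089/8674 - 71875*sqrt(13569)/40707) = 407420/(-4624538089/8674 - 71875*sqrt(13569)/40707)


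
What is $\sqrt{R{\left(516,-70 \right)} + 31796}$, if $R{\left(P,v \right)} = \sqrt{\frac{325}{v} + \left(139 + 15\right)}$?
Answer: $\frac{\sqrt{6232016 + 14 \sqrt{29274}}}{14} \approx 178.35$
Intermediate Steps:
$R{\left(P,v \right)} = \sqrt{154 + \frac{325}{v}}$ ($R{\left(P,v \right)} = \sqrt{\frac{325}{v} + 154} = \sqrt{154 + \frac{325}{v}}$)
$\sqrt{R{\left(516,-70 \right)} + 31796} = \sqrt{\sqrt{154 + \frac{325}{-70}} + 31796} = \sqrt{\sqrt{154 + 325 \left(- \frac{1}{70}\right)} + 31796} = \sqrt{\sqrt{154 - \frac{65}{14}} + 31796} = \sqrt{\sqrt{\frac{2091}{14}} + 31796} = \sqrt{\frac{\sqrt{29274}}{14} + 31796} = \sqrt{31796 + \frac{\sqrt{29274}}{14}}$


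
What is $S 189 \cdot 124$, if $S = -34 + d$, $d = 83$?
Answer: $1148364$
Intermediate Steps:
$S = 49$ ($S = -34 + 83 = 49$)
$S 189 \cdot 124 = 49 \cdot 189 \cdot 124 = 9261 \cdot 124 = 1148364$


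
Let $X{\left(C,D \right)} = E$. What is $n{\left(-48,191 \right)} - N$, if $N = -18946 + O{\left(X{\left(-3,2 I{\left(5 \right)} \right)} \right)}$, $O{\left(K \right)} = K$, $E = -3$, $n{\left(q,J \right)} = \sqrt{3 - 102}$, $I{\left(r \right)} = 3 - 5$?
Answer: $18949 + 3 i \sqrt{11} \approx 18949.0 + 9.9499 i$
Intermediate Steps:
$I{\left(r \right)} = -2$ ($I{\left(r \right)} = 3 - 5 = -2$)
$n{\left(q,J \right)} = 3 i \sqrt{11}$ ($n{\left(q,J \right)} = \sqrt{-99} = 3 i \sqrt{11}$)
$X{\left(C,D \right)} = -3$
$N = -18949$ ($N = -18946 - 3 = -18949$)
$n{\left(-48,191 \right)} - N = 3 i \sqrt{11} - -18949 = 3 i \sqrt{11} + 18949 = 18949 + 3 i \sqrt{11}$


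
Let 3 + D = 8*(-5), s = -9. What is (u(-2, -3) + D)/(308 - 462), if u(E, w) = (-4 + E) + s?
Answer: 29/77 ≈ 0.37662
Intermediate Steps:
D = -43 (D = -3 + 8*(-5) = -3 - 40 = -43)
u(E, w) = -13 + E (u(E, w) = (-4 + E) - 9 = -13 + E)
(u(-2, -3) + D)/(308 - 462) = ((-13 - 2) - 43)/(308 - 462) = (-15 - 43)/(-154) = -58*(-1/154) = 29/77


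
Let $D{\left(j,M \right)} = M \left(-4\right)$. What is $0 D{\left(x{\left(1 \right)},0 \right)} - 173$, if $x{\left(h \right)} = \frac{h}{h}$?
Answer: $-173$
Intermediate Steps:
$x{\left(h \right)} = 1$
$D{\left(j,M \right)} = - 4 M$
$0 D{\left(x{\left(1 \right)},0 \right)} - 173 = 0 \left(\left(-4\right) 0\right) - 173 = 0 \cdot 0 - 173 = 0 - 173 = -173$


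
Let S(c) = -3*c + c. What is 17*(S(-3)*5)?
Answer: 510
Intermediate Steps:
S(c) = -2*c
17*(S(-3)*5) = 17*(-2*(-3)*5) = 17*(6*5) = 17*30 = 510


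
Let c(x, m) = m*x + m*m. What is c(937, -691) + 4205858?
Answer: 4035872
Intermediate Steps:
c(x, m) = m**2 + m*x (c(x, m) = m*x + m**2 = m**2 + m*x)
c(937, -691) + 4205858 = -691*(-691 + 937) + 4205858 = -691*246 + 4205858 = -169986 + 4205858 = 4035872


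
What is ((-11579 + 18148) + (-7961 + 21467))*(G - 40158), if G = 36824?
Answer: -66930050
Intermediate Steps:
((-11579 + 18148) + (-7961 + 21467))*(G - 40158) = ((-11579 + 18148) + (-7961 + 21467))*(36824 - 40158) = (6569 + 13506)*(-3334) = 20075*(-3334) = -66930050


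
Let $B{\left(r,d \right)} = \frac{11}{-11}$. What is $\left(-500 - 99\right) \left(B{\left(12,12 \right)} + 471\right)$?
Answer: $-281530$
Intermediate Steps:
$B{\left(r,d \right)} = -1$ ($B{\left(r,d \right)} = 11 \left(- \frac{1}{11}\right) = -1$)
$\left(-500 - 99\right) \left(B{\left(12,12 \right)} + 471\right) = \left(-500 - 99\right) \left(-1 + 471\right) = \left(-599\right) 470 = -281530$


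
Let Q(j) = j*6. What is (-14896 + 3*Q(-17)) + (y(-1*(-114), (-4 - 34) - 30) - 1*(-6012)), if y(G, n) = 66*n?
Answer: -13678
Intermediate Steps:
Q(j) = 6*j
(-14896 + 3*Q(-17)) + (y(-1*(-114), (-4 - 34) - 30) - 1*(-6012)) = (-14896 + 3*(6*(-17))) + (66*((-4 - 34) - 30) - 1*(-6012)) = (-14896 + 3*(-102)) + (66*(-38 - 30) + 6012) = (-14896 - 306) + (66*(-68) + 6012) = -15202 + (-4488 + 6012) = -15202 + 1524 = -13678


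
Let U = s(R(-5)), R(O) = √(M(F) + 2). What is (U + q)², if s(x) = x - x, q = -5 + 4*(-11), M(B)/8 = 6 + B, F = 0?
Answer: 2401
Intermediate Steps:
M(B) = 48 + 8*B (M(B) = 8*(6 + B) = 48 + 8*B)
q = -49 (q = -5 - 44 = -49)
R(O) = 5*√2 (R(O) = √((48 + 8*0) + 2) = √((48 + 0) + 2) = √(48 + 2) = √50 = 5*√2)
s(x) = 0
U = 0
(U + q)² = (0 - 49)² = (-49)² = 2401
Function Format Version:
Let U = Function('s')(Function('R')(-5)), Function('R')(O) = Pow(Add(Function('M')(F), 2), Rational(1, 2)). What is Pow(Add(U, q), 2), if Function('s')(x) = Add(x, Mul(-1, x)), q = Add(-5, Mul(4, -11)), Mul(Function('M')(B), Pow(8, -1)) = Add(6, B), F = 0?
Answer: 2401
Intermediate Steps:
Function('M')(B) = Add(48, Mul(8, B)) (Function('M')(B) = Mul(8, Add(6, B)) = Add(48, Mul(8, B)))
q = -49 (q = Add(-5, -44) = -49)
Function('R')(O) = Mul(5, Pow(2, Rational(1, 2))) (Function('R')(O) = Pow(Add(Add(48, Mul(8, 0)), 2), Rational(1, 2)) = Pow(Add(Add(48, 0), 2), Rational(1, 2)) = Pow(Add(48, 2), Rational(1, 2)) = Pow(50, Rational(1, 2)) = Mul(5, Pow(2, Rational(1, 2))))
Function('s')(x) = 0
U = 0
Pow(Add(U, q), 2) = Pow(Add(0, -49), 2) = Pow(-49, 2) = 2401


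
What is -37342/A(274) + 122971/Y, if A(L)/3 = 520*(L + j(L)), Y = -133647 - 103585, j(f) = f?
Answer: -1781002591/3168826440 ≈ -0.56204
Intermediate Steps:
Y = -237232
A(L) = 3120*L (A(L) = 3*(520*(L + L)) = 3*(520*(2*L)) = 3*(1040*L) = 3120*L)
-37342/A(274) + 122971/Y = -37342/(3120*274) + 122971/(-237232) = -37342/854880 + 122971*(-1/237232) = -37342*1/854880 - 122971/237232 = -18671/427440 - 122971/237232 = -1781002591/3168826440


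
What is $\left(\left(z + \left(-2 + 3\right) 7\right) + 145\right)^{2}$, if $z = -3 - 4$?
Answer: $21025$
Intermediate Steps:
$z = -7$
$\left(\left(z + \left(-2 + 3\right) 7\right) + 145\right)^{2} = \left(\left(-7 + \left(-2 + 3\right) 7\right) + 145\right)^{2} = \left(\left(-7 + 1 \cdot 7\right) + 145\right)^{2} = \left(\left(-7 + 7\right) + 145\right)^{2} = \left(0 + 145\right)^{2} = 145^{2} = 21025$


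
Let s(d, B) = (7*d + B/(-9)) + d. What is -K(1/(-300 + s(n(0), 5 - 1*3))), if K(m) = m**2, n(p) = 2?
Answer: -81/6543364 ≈ -1.2379e-5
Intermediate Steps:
s(d, B) = 8*d - B/9 (s(d, B) = (7*d - B/9) + d = 8*d - B/9)
-K(1/(-300 + s(n(0), 5 - 1*3))) = -(1/(-300 + (8*2 - (5 - 1*3)/9)))**2 = -(1/(-300 + (16 - (5 - 3)/9)))**2 = -(1/(-300 + (16 - 1/9*2)))**2 = -(1/(-300 + (16 - 2/9)))**2 = -(1/(-300 + 142/9))**2 = -(1/(-2558/9))**2 = -(-9/2558)**2 = -1*81/6543364 = -81/6543364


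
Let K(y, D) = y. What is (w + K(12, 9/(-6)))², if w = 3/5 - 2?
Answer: 2809/25 ≈ 112.36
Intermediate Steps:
w = -7/5 (w = 3*(⅕) - 2 = ⅗ - 2 = -7/5 ≈ -1.4000)
(w + K(12, 9/(-6)))² = (-7/5 + 12)² = (53/5)² = 2809/25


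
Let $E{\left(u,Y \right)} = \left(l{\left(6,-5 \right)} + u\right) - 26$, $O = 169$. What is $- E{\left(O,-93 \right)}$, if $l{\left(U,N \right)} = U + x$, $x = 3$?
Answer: $-152$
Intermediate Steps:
$l{\left(U,N \right)} = 3 + U$ ($l{\left(U,N \right)} = U + 3 = 3 + U$)
$E{\left(u,Y \right)} = -17 + u$ ($E{\left(u,Y \right)} = \left(\left(3 + 6\right) + u\right) - 26 = \left(9 + u\right) - 26 = -17 + u$)
$- E{\left(O,-93 \right)} = - (-17 + 169) = \left(-1\right) 152 = -152$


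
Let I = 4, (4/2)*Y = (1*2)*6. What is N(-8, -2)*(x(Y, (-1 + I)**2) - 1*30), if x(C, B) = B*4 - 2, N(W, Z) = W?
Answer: -32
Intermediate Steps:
Y = 6 (Y = ((1*2)*6)/2 = (2*6)/2 = (1/2)*12 = 6)
x(C, B) = -2 + 4*B (x(C, B) = 4*B - 2 = -2 + 4*B)
N(-8, -2)*(x(Y, (-1 + I)**2) - 1*30) = -8*((-2 + 4*(-1 + 4)**2) - 1*30) = -8*((-2 + 4*3**2) - 30) = -8*((-2 + 4*9) - 30) = -8*((-2 + 36) - 30) = -8*(34 - 30) = -8*4 = -32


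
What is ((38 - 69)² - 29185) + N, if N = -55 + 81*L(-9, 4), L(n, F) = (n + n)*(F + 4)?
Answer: -39943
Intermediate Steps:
L(n, F) = 2*n*(4 + F) (L(n, F) = (2*n)*(4 + F) = 2*n*(4 + F))
N = -11719 (N = -55 + 81*(2*(-9)*(4 + 4)) = -55 + 81*(2*(-9)*8) = -55 + 81*(-144) = -55 - 11664 = -11719)
((38 - 69)² - 29185) + N = ((38 - 69)² - 29185) - 11719 = ((-31)² - 29185) - 11719 = (961 - 29185) - 11719 = -28224 - 11719 = -39943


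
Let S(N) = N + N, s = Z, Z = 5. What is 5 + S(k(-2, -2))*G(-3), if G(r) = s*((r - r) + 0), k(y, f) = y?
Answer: 5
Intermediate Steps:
s = 5
S(N) = 2*N
G(r) = 0 (G(r) = 5*((r - r) + 0) = 5*(0 + 0) = 5*0 = 0)
5 + S(k(-2, -2))*G(-3) = 5 + (2*(-2))*0 = 5 - 4*0 = 5 + 0 = 5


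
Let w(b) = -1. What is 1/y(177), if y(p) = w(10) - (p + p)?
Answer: -1/355 ≈ -0.0028169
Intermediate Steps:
y(p) = -1 - 2*p (y(p) = -1 - (p + p) = -1 - 2*p)
1/y(177) = 1/(-1 - 2*177) = 1/(-1 - 354) = 1/(-355) = -1/355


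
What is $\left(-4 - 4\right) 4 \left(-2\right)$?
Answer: $64$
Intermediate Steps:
$\left(-4 - 4\right) 4 \left(-2\right) = \left(-8\right) 4 \left(-2\right) = \left(-32\right) \left(-2\right) = 64$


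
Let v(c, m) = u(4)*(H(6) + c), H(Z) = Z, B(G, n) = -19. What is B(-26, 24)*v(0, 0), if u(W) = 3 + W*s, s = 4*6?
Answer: -11286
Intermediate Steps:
s = 24
u(W) = 3 + 24*W (u(W) = 3 + W*24 = 3 + 24*W)
v(c, m) = 594 + 99*c (v(c, m) = (3 + 24*4)*(6 + c) = (3 + 96)*(6 + c) = 99*(6 + c) = 594 + 99*c)
B(-26, 24)*v(0, 0) = -19*(594 + 99*0) = -19*(594 + 0) = -19*594 = -11286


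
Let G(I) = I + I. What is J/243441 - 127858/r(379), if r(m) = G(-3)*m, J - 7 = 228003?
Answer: 5274062353/92264139 ≈ 57.163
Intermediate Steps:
J = 228010 (J = 7 + 228003 = 228010)
G(I) = 2*I
r(m) = -6*m (r(m) = (2*(-3))*m = -6*m)
J/243441 - 127858/r(379) = 228010/243441 - 127858/((-6*379)) = 228010*(1/243441) - 127858/(-2274) = 228010/243441 - 127858*(-1/2274) = 228010/243441 + 63929/1137 = 5274062353/92264139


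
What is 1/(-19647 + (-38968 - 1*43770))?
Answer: -1/102385 ≈ -9.7671e-6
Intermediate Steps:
1/(-19647 + (-38968 - 1*43770)) = 1/(-19647 + (-38968 - 43770)) = 1/(-19647 - 82738) = 1/(-102385) = -1/102385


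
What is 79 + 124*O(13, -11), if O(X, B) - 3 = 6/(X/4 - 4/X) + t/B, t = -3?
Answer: 413839/561 ≈ 737.68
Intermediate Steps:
O(X, B) = 3 - 3/B + 6/(-4/X + X/4) (O(X, B) = 3 + (6/(X/4 - 4/X) - 3/B) = 3 + (6/(-4/X + X/4) - 3/B) = 3 + (-3/B + 6/(-4/X + X/4)) = 3 - 3/B + 6/(-4/X + X/4))
79 + 124*O(13, -11) = 79 + 124*(3*(16 - 1*13**2 - 16*(-11) - 11*13**2 + 8*(-11)*13)/(-11*(-16 + 13**2))) = 79 + 124*(3*(-1/11)*(16 - 1*169 + 176 - 11*169 - 1144)/(-16 + 169)) = 79 + 124*(3*(-1/11)*(16 - 169 + 176 - 1859 - 1144)/153) = 79 + 124*(3*(-1/11)*(1/153)*(-2980)) = 79 + 124*(2980/561) = 79 + 369520/561 = 413839/561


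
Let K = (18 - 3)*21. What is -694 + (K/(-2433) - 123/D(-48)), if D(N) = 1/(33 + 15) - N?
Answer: -1302362539/1869355 ≈ -696.69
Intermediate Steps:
D(N) = 1/48 - N
K = 315 (K = 15*21 = 315)
-694 + (K/(-2433) - 123/D(-48)) = -694 + (315/(-2433) - 123/(1/48 - 1*(-48))) = -694 + (315*(-1/2433) - 123/(1/48 + 48)) = -694 + (-105/811 - 123/2305/48) = -694 + (-105/811 - 123*48/2305) = -694 + (-105/811 - 5904/2305) = -694 - 5030169/1869355 = -1302362539/1869355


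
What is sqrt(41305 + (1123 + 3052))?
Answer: 2*sqrt(11370) ≈ 213.26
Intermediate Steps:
sqrt(41305 + (1123 + 3052)) = sqrt(41305 + 4175) = sqrt(45480) = 2*sqrt(11370)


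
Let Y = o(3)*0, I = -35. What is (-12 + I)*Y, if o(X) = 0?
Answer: 0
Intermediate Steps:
Y = 0 (Y = 0*0 = 0)
(-12 + I)*Y = (-12 - 35)*0 = -47*0 = 0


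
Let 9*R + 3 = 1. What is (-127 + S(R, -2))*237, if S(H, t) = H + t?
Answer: -91877/3 ≈ -30626.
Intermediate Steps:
R = -2/9 (R = -1/3 + (1/9)*1 = -1/3 + 1/9 = -2/9 ≈ -0.22222)
(-127 + S(R, -2))*237 = (-127 + (-2/9 - 2))*237 = (-127 - 20/9)*237 = -1163/9*237 = -91877/3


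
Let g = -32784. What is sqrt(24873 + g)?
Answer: 3*I*sqrt(879) ≈ 88.944*I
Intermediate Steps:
sqrt(24873 + g) = sqrt(24873 - 32784) = sqrt(-7911) = 3*I*sqrt(879)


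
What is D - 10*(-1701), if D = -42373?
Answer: -25363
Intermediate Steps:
D - 10*(-1701) = -42373 - 10*(-1701) = -42373 + 17010 = -25363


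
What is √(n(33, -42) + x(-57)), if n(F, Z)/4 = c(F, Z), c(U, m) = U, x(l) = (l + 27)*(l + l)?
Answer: 4*√222 ≈ 59.599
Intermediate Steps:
x(l) = 2*l*(27 + l) (x(l) = (27 + l)*(2*l) = 2*l*(27 + l))
n(F, Z) = 4*F
√(n(33, -42) + x(-57)) = √(4*33 + 2*(-57)*(27 - 57)) = √(132 + 2*(-57)*(-30)) = √(132 + 3420) = √3552 = 4*√222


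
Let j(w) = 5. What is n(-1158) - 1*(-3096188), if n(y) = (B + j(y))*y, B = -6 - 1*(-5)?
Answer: 3091556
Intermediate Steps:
B = -1 (B = -6 + 5 = -1)
n(y) = 4*y (n(y) = (-1 + 5)*y = 4*y)
n(-1158) - 1*(-3096188) = 4*(-1158) - 1*(-3096188) = -4632 + 3096188 = 3091556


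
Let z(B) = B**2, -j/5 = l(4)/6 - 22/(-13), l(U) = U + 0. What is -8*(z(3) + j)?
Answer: 872/39 ≈ 22.359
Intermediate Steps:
l(U) = U
j = -460/39 (j = -5*(4/6 - 22/(-13)) = -5*(4*(1/6) - 22*(-1/13)) = -5*(2/3 + 22/13) = -5*92/39 = -460/39 ≈ -11.795)
-8*(z(3) + j) = -8*(3**2 - 460/39) = -8*(9 - 460/39) = -8*(-109/39) = 872/39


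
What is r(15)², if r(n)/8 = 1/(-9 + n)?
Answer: 16/9 ≈ 1.7778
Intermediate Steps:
r(n) = 8/(-9 + n)
r(15)² = (8/(-9 + 15))² = (8/6)² = (8*(⅙))² = (4/3)² = 16/9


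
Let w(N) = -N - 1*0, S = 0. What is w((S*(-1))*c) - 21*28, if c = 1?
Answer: -588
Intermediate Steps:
w(N) = -N (w(N) = -N + 0 = -N)
w((S*(-1))*c) - 21*28 = -0*(-1) - 21*28 = -0 - 588 = -1*0 - 588 = 0 - 588 = -588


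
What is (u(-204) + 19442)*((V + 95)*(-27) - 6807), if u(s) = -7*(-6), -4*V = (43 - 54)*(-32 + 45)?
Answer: -201410979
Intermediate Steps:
V = 143/4 (V = -(43 - 54)*(-32 + 45)/4 = -(-11)*13/4 = -¼*(-143) = 143/4 ≈ 35.750)
u(s) = 42
(u(-204) + 19442)*((V + 95)*(-27) - 6807) = (42 + 19442)*((143/4 + 95)*(-27) - 6807) = 19484*((523/4)*(-27) - 6807) = 19484*(-14121/4 - 6807) = 19484*(-41349/4) = -201410979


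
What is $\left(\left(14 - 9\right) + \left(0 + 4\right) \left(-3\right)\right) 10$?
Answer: $-70$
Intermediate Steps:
$\left(\left(14 - 9\right) + \left(0 + 4\right) \left(-3\right)\right) 10 = \left(\left(14 - 9\right) + 4 \left(-3\right)\right) 10 = \left(5 - 12\right) 10 = \left(-7\right) 10 = -70$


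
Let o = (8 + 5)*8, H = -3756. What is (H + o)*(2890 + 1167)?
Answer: -14816164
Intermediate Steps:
o = 104 (o = 13*8 = 104)
(H + o)*(2890 + 1167) = (-3756 + 104)*(2890 + 1167) = -3652*4057 = -14816164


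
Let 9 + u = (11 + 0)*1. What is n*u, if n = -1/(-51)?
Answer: 2/51 ≈ 0.039216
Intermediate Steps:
u = 2 (u = -9 + (11 + 0)*1 = -9 + 11*1 = -9 + 11 = 2)
n = 1/51 (n = -1*(-1/51) = 1/51 ≈ 0.019608)
n*u = (1/51)*2 = 2/51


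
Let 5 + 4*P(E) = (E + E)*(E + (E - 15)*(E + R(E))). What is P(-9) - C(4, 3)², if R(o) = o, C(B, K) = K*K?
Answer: -7943/4 ≈ -1985.8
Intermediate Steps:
C(B, K) = K²
P(E) = -5/4 + E*(E + 2*E*(-15 + E))/2 (P(E) = -5/4 + ((E + E)*(E + (E - 15)*(E + E)))/4 = -5/4 + ((2*E)*(E + (-15 + E)*(2*E)))/4 = -5/4 + ((2*E)*(E + 2*E*(-15 + E)))/4 = -5/4 + (2*E*(E + 2*E*(-15 + E)))/4 = -5/4 + E*(E + 2*E*(-15 + E))/2)
P(-9) - C(4, 3)² = (-5/4 + (-9)³ - 29/2*(-9)²) - (3²)² = (-5/4 - 729 - 29/2*81) - 1*9² = (-5/4 - 729 - 2349/2) - 1*81 = -7619/4 - 81 = -7943/4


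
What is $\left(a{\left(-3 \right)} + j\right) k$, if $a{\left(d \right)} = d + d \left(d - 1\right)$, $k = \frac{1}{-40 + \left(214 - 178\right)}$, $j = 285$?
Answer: $- \frac{147}{2} \approx -73.5$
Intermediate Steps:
$k = - \frac{1}{4}$ ($k = \frac{1}{-40 + \left(214 - 178\right)} = \frac{1}{-40 + 36} = \frac{1}{-4} = - \frac{1}{4} \approx -0.25$)
$a{\left(d \right)} = d + d \left(-1 + d\right)$ ($a{\left(d \right)} = d + d \left(d - 1\right) = d + d \left(-1 + d\right)$)
$\left(a{\left(-3 \right)} + j\right) k = \left(\left(-3\right)^{2} + 285\right) \left(- \frac{1}{4}\right) = \left(9 + 285\right) \left(- \frac{1}{4}\right) = 294 \left(- \frac{1}{4}\right) = - \frac{147}{2}$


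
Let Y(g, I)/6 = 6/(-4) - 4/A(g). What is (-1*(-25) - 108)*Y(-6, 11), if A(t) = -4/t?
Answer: 3735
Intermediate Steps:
Y(g, I) = -9 + 6*g (Y(g, I) = 6*(6/(-4) - 4*(-g/4)) = 6*(6*(-¼) - (-1)*g) = 6*(-3/2 + g) = -9 + 6*g)
(-1*(-25) - 108)*Y(-6, 11) = (-1*(-25) - 108)*(-9 + 6*(-6)) = (25 - 108)*(-9 - 36) = -83*(-45) = 3735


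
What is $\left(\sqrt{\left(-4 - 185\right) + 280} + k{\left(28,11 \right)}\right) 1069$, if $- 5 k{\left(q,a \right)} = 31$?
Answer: $- \frac{33139}{5} + 1069 \sqrt{91} \approx 3569.8$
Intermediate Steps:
$k{\left(q,a \right)} = - \frac{31}{5}$ ($k{\left(q,a \right)} = \left(- \frac{1}{5}\right) 31 = - \frac{31}{5}$)
$\left(\sqrt{\left(-4 - 185\right) + 280} + k{\left(28,11 \right)}\right) 1069 = \left(\sqrt{\left(-4 - 185\right) + 280} - \frac{31}{5}\right) 1069 = \left(\sqrt{-189 + 280} - \frac{31}{5}\right) 1069 = \left(\sqrt{91} - \frac{31}{5}\right) 1069 = \left(- \frac{31}{5} + \sqrt{91}\right) 1069 = - \frac{33139}{5} + 1069 \sqrt{91}$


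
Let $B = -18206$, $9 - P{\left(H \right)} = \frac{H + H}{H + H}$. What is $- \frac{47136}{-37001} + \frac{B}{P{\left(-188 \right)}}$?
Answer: $- \frac{336631559}{148004} \approx -2274.5$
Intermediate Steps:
$P{\left(H \right)} = 8$ ($P{\left(H \right)} = 9 - \frac{H + H}{H + H} = 9 - \frac{2 H}{2 H} = 9 - 2 H \frac{1}{2 H} = 9 - 1 = 8$)
$- \frac{47136}{-37001} + \frac{B}{P{\left(-188 \right)}} = - \frac{47136}{-37001} - \frac{18206}{8} = \left(-47136\right) \left(- \frac{1}{37001}\right) - \frac{9103}{4} = \frac{47136}{37001} - \frac{9103}{4} = - \frac{336631559}{148004}$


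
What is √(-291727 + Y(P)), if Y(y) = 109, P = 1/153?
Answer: 3*I*√32402 ≈ 540.02*I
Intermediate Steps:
P = 1/153 ≈ 0.0065359
√(-291727 + Y(P)) = √(-291727 + 109) = √(-291618) = 3*I*√32402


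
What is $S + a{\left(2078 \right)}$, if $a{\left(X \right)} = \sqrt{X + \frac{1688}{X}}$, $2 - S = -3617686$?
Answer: $3617688 + \frac{\sqrt{2244121554}}{1039} \approx 3.6177 \cdot 10^{6}$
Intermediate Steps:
$S = 3617688$ ($S = 2 - -3617686 = 2 + 3617686 = 3617688$)
$S + a{\left(2078 \right)} = 3617688 + \sqrt{2078 + \frac{1688}{2078}} = 3617688 + \sqrt{2078 + 1688 \cdot \frac{1}{2078}} = 3617688 + \sqrt{2078 + \frac{844}{1039}} = 3617688 + \sqrt{\frac{2159886}{1039}} = 3617688 + \frac{\sqrt{2244121554}}{1039}$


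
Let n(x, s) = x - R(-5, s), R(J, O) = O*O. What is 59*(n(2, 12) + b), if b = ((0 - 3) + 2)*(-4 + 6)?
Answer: -8496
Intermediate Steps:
R(J, O) = O²
n(x, s) = x - s²
b = -2 (b = (-3 + 2)*2 = -1*2 = -2)
59*(n(2, 12) + b) = 59*((2 - 1*12²) - 2) = 59*((2 - 1*144) - 2) = 59*((2 - 144) - 2) = 59*(-142 - 2) = 59*(-144) = -8496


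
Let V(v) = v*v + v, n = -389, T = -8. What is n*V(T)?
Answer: -21784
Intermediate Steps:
V(v) = v + v**2 (V(v) = v**2 + v = v + v**2)
n*V(T) = -(-3112)*(1 - 8) = -(-3112)*(-7) = -389*56 = -21784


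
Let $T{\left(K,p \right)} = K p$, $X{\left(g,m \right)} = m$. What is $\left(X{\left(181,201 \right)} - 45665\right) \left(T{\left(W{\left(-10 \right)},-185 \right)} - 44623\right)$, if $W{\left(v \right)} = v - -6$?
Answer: $1995096712$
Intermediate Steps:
$W{\left(v \right)} = 6 + v$ ($W{\left(v \right)} = v + 6 = 6 + v$)
$\left(X{\left(181,201 \right)} - 45665\right) \left(T{\left(W{\left(-10 \right)},-185 \right)} - 44623\right) = \left(201 - 45665\right) \left(\left(6 - 10\right) \left(-185\right) - 44623\right) = - 45464 \left(\left(-4\right) \left(-185\right) - 44623\right) = - 45464 \left(740 - 44623\right) = \left(-45464\right) \left(-43883\right) = 1995096712$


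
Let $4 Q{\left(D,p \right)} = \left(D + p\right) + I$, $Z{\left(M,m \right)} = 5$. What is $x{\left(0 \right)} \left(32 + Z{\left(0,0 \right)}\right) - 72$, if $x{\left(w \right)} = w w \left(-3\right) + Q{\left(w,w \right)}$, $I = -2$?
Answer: $- \frac{181}{2} \approx -90.5$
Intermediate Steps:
$Q{\left(D,p \right)} = - \frac{1}{2} + \frac{D}{4} + \frac{p}{4}$ ($Q{\left(D,p \right)} = \frac{\left(D + p\right) - 2}{4} = \frac{-2 + D + p}{4} = - \frac{1}{2} + \frac{D}{4} + \frac{p}{4}$)
$x{\left(w \right)} = - \frac{1}{2} + \frac{w}{2} - 3 w^{2}$ ($x{\left(w \right)} = w w \left(-3\right) + \left(- \frac{1}{2} + \frac{w}{4} + \frac{w}{4}\right) = w \left(- 3 w\right) + \left(- \frac{1}{2} + \frac{w}{2}\right) = - 3 w^{2} + \left(- \frac{1}{2} + \frac{w}{2}\right) = - \frac{1}{2} + \frac{w}{2} - 3 w^{2}$)
$x{\left(0 \right)} \left(32 + Z{\left(0,0 \right)}\right) - 72 = \left(- \frac{1}{2} + \frac{1}{2} \cdot 0 - 3 \cdot 0^{2}\right) \left(32 + 5\right) - 72 = \left(- \frac{1}{2} + 0 - 0\right) 37 - 72 = \left(- \frac{1}{2} + 0 + 0\right) 37 - 72 = \left(- \frac{1}{2}\right) 37 - 72 = - \frac{37}{2} - 72 = - \frac{181}{2}$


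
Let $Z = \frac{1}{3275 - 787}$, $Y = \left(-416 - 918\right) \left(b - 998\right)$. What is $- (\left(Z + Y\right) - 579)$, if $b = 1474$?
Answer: $\frac{1581280743}{2488} \approx 6.3556 \cdot 10^{5}$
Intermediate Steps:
$Y = -634984$ ($Y = \left(-416 - 918\right) \left(1474 - 998\right) = \left(-1334\right) 476 = -634984$)
$Z = \frac{1}{2488} \approx 0.00040193$
$- (\left(Z + Y\right) - 579) = - (\left(\frac{1}{2488} - 634984\right) - 579) = - (- \frac{1579840191}{2488} - 579) = \left(-1\right) \left(- \frac{1581280743}{2488}\right) = \frac{1581280743}{2488}$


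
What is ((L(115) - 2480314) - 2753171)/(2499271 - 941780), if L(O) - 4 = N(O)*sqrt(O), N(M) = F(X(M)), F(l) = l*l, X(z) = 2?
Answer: -5233481/1557491 + 4*sqrt(115)/1557491 ≈ -3.3602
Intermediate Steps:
F(l) = l**2
N(M) = 4 (N(M) = 2**2 = 4)
L(O) = 4 + 4*sqrt(O)
((L(115) - 2480314) - 2753171)/(2499271 - 941780) = (((4 + 4*sqrt(115)) - 2480314) - 2753171)/(2499271 - 941780) = ((-2480310 + 4*sqrt(115)) - 2753171)/1557491 = (-5233481 + 4*sqrt(115))*(1/1557491) = -5233481/1557491 + 4*sqrt(115)/1557491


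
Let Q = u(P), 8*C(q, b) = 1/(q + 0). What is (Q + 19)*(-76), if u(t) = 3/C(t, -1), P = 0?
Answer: -1444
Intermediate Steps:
C(q, b) = 1/(8*q) (C(q, b) = 1/(8*(q + 0)) = 1/(8*q))
u(t) = 24*t (u(t) = 3/((1/(8*t))) = 3*(8*t) = 24*t)
Q = 0 (Q = 24*0 = 0)
(Q + 19)*(-76) = (0 + 19)*(-76) = 19*(-76) = -1444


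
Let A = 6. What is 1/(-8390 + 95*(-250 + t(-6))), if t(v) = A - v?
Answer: -1/31000 ≈ -3.2258e-5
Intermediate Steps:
t(v) = 6 - v
1/(-8390 + 95*(-250 + t(-6))) = 1/(-8390 + 95*(-250 + (6 - 1*(-6)))) = 1/(-8390 + 95*(-250 + (6 + 6))) = 1/(-8390 + 95*(-250 + 12)) = 1/(-8390 + 95*(-238)) = 1/(-8390 - 22610) = 1/(-31000) = -1/31000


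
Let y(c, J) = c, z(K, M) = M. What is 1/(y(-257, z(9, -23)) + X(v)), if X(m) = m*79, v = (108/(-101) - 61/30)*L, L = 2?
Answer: -1515/1132034 ≈ -0.0013383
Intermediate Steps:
v = -9401/1515 (v = (108/(-101) - 61/30)*2 = (108*(-1/101) - 61*1/30)*2 = (-108/101 - 61/30)*2 = -9401/3030*2 = -9401/1515 ≈ -6.2053)
X(m) = 79*m
1/(y(-257, z(9, -23)) + X(v)) = 1/(-257 + 79*(-9401/1515)) = 1/(-257 - 742679/1515) = 1/(-1132034/1515) = -1515/1132034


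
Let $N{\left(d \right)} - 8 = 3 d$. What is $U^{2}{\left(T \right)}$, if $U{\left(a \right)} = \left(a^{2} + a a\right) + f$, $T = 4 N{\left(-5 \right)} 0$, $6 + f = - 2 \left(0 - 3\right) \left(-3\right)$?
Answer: $576$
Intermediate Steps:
$N{\left(d \right)} = 8 + 3 d$
$f = -24$ ($f = -6 + - 2 \left(0 - 3\right) \left(-3\right) = -6 + \left(-2\right) \left(-3\right) \left(-3\right) = -6 + 6 \left(-3\right) = -6 - 18 = -24$)
$T = 0$ ($T = 4 \left(8 + 3 \left(-5\right)\right) 0 = 4 \left(8 - 15\right) 0 = 4 \left(-7\right) 0 = \left(-28\right) 0 = 0$)
$U{\left(a \right)} = -24 + 2 a^{2}$ ($U{\left(a \right)} = \left(a^{2} + a a\right) - 24 = \left(a^{2} + a^{2}\right) - 24 = 2 a^{2} - 24 = -24 + 2 a^{2}$)
$U^{2}{\left(T \right)} = \left(-24 + 2 \cdot 0^{2}\right)^{2} = \left(-24 + 2 \cdot 0\right)^{2} = \left(-24 + 0\right)^{2} = \left(-24\right)^{2} = 576$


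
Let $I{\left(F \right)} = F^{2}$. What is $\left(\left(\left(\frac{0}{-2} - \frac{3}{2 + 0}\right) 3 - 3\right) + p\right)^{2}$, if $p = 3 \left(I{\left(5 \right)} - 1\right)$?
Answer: $\frac{16641}{4} \approx 4160.3$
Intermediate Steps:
$p = 72$ ($p = 3 \left(5^{2} - 1\right) = 3 \left(25 - 1\right) = 3 \cdot 24 = 72$)
$\left(\left(\left(\frac{0}{-2} - \frac{3}{2 + 0}\right) 3 - 3\right) + p\right)^{2} = \left(\left(\left(\frac{0}{-2} - \frac{3}{2 + 0}\right) 3 - 3\right) + 72\right)^{2} = \left(\left(\left(0 \left(- \frac{1}{2}\right) - \frac{3}{2}\right) 3 - 3\right) + 72\right)^{2} = \left(\left(\left(0 - \frac{3}{2}\right) 3 - 3\right) + 72\right)^{2} = \left(\left(\left(- \frac{3}{2}\right) 3 - 3\right) + 72\right)^{2} = \left(\left(- \frac{9}{2} - 3\right) + 72\right)^{2} = \left(- \frac{15}{2} + 72\right)^{2} = \left(\frac{129}{2}\right)^{2} = \frac{16641}{4}$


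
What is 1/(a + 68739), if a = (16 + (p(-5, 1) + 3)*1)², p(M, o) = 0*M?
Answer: 1/69100 ≈ 1.4472e-5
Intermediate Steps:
p(M, o) = 0
a = 361 (a = (16 + (0 + 3)*1)² = (16 + 3*1)² = (16 + 3)² = 19² = 361)
1/(a + 68739) = 1/(361 + 68739) = 1/69100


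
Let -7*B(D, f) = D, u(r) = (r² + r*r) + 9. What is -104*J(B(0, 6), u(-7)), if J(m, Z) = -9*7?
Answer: 6552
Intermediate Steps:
u(r) = 9 + 2*r² (u(r) = (r² + r²) + 9 = 2*r² + 9 = 9 + 2*r²)
B(D, f) = -D/7
J(m, Z) = -63
-104*J(B(0, 6), u(-7)) = -104*(-63) = 6552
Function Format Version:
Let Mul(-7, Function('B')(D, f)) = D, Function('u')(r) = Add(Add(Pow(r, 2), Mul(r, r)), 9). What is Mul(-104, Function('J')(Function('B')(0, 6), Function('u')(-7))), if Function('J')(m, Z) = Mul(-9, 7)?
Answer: 6552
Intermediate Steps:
Function('u')(r) = Add(9, Mul(2, Pow(r, 2))) (Function('u')(r) = Add(Add(Pow(r, 2), Pow(r, 2)), 9) = Add(Mul(2, Pow(r, 2)), 9) = Add(9, Mul(2, Pow(r, 2))))
Function('B')(D, f) = Mul(Rational(-1, 7), D)
Function('J')(m, Z) = -63
Mul(-104, Function('J')(Function('B')(0, 6), Function('u')(-7))) = Mul(-104, -63) = 6552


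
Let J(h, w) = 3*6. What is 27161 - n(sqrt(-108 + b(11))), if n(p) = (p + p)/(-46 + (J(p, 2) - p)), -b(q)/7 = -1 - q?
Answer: 2743267/101 + 14*I*sqrt(6)/101 ≈ 27161.0 + 0.33953*I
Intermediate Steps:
J(h, w) = 18
b(q) = 7 + 7*q (b(q) = -7*(-1 - q) = 7 + 7*q)
n(p) = 2*p/(-28 - p) (n(p) = (p + p)/(-46 + (18 - p)) = (2*p)/(-28 - p) = 2*p/(-28 - p))
27161 - n(sqrt(-108 + b(11))) = 27161 - (-2)*sqrt(-108 + (7 + 7*11))/(28 + sqrt(-108 + (7 + 7*11))) = 27161 - (-2)*sqrt(-108 + (7 + 77))/(28 + sqrt(-108 + (7 + 77))) = 27161 - (-2)*sqrt(-108 + 84)/(28 + sqrt(-108 + 84)) = 27161 - (-2)*sqrt(-24)/(28 + sqrt(-24)) = 27161 - (-2)*2*I*sqrt(6)/(28 + 2*I*sqrt(6)) = 27161 - (-4)*I*sqrt(6)/(28 + 2*I*sqrt(6)) = 27161 + 4*I*sqrt(6)/(28 + 2*I*sqrt(6))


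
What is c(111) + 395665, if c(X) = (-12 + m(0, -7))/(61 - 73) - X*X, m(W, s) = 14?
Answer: 2300063/6 ≈ 3.8334e+5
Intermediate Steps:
c(X) = -⅙ - X² (c(X) = (-12 + 14)/(61 - 73) - X*X = 2/(-12) - X² = 2*(-1/12) - X² = -⅙ - X²)
c(111) + 395665 = (-⅙ - 1*111²) + 395665 = (-⅙ - 1*12321) + 395665 = (-⅙ - 12321) + 395665 = -73927/6 + 395665 = 2300063/6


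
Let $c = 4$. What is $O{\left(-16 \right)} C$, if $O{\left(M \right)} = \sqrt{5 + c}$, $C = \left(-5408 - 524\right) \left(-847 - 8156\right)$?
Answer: $160217388$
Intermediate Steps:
$C = 53405796$ ($C = \left(-5932\right) \left(-9003\right) = 53405796$)
$O{\left(M \right)} = 3$ ($O{\left(M \right)} = \sqrt{5 + 4} = \sqrt{9} = 3$)
$O{\left(-16 \right)} C = 3 \cdot 53405796 = 160217388$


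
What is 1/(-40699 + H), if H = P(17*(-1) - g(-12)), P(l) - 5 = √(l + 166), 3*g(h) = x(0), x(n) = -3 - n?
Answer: -20347/828000743 - 5*√6/1656001486 ≈ -2.4581e-5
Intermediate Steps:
g(h) = -1 (g(h) = (-3 - 1*0)/3 = (-3 + 0)/3 = (⅓)*(-3) = -1)
P(l) = 5 + √(166 + l) (P(l) = 5 + √(l + 166) = 5 + √(166 + l))
H = 5 + 5*√6 (H = 5 + √(166 + (17*(-1) - 1*(-1))) = 5 + √(166 + (-17 + 1)) = 5 + √(166 - 16) = 5 + √150 = 5 + 5*√6 ≈ 17.247)
1/(-40699 + H) = 1/(-40699 + (5 + 5*√6)) = 1/(-40694 + 5*√6)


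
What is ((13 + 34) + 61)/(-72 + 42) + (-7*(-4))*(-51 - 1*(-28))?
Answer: -3238/5 ≈ -647.60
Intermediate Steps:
((13 + 34) + 61)/(-72 + 42) + (-7*(-4))*(-51 - 1*(-28)) = (47 + 61)/(-30) + 28*(-51 + 28) = 108*(-1/30) + 28*(-23) = -18/5 - 644 = -3238/5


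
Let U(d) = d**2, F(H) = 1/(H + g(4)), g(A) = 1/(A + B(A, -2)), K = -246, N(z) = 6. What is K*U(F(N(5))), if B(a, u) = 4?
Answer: -15744/2401 ≈ -6.5573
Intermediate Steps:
g(A) = 1/(4 + A) (g(A) = 1/(A + 4) = 1/(4 + A))
F(H) = 1/(1/8 + H) (F(H) = 1/(H + 1/(4 + 4)) = 1/(H + 1/8) = 1/(1/8 + H))
K*U(F(N(5))) = -246*64/(1 + 8*6)**2 = -246*64/(1 + 48)**2 = -246*(8/49)**2 = -246*64/2401 = -15744/2401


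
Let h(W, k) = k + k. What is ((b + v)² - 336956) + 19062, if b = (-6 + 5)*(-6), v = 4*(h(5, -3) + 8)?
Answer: -317698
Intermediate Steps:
h(W, k) = 2*k
v = 8 (v = 4*(2*(-3) + 8) = 4*(-6 + 8) = 4*2 = 8)
b = 6 (b = -1*(-6) = 6)
((b + v)² - 336956) + 19062 = ((6 + 8)² - 336956) + 19062 = (14² - 336956) + 19062 = (196 - 336956) + 19062 = -336760 + 19062 = -317698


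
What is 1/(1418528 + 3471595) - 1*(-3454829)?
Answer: 16894538753968/4890123 ≈ 3.4548e+6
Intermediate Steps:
1/(1418528 + 3471595) - 1*(-3454829) = 1/4890123 + 3454829 = 16894538753968/4890123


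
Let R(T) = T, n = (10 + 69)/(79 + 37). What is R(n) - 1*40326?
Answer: -4677737/116 ≈ -40325.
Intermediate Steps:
n = 79/116 ≈ 0.68103
R(n) - 1*40326 = 79/116 - 1*40326 = 79/116 - 40326 = -4677737/116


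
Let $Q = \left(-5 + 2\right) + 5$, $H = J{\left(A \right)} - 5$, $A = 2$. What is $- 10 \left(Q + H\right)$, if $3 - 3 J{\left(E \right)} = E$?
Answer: $\frac{80}{3} \approx 26.667$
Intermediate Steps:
$J{\left(E \right)} = 1 - \frac{E}{3}$
$H = - \frac{14}{3}$ ($H = \left(1 - \frac{2}{3}\right) - 5 = \frac{1}{3} - 5 = - \frac{14}{3} \approx -4.6667$)
$Q = 2$ ($Q = -3 + 5 = 2$)
$- 10 \left(Q + H\right) = - 10 \left(2 - \frac{14}{3}\right) = \left(-10\right) \left(- \frac{8}{3}\right) = \frac{80}{3}$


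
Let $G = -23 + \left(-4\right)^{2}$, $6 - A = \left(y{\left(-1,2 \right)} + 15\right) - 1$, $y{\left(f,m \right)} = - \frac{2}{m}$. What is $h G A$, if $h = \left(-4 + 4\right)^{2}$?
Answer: $0$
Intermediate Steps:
$A = -7$ ($A = 6 - \left(\left(- \frac{2}{2} + 15\right) - 1\right) = 6 - \left(\left(\left(-2\right) \frac{1}{2} + 15\right) - 1\right) = 6 - \left(\left(-1 + 15\right) - 1\right) = 6 - \left(14 - 1\right) = 6 - 13 = -7$)
$h = 0$ ($h = 0^{2} = 0$)
$G = -7$ ($G = -23 + 16 = -7$)
$h G A = 0 \left(-7\right) \left(-7\right) = 0 \left(-7\right) = 0$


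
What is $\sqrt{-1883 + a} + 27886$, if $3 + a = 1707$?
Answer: $27886 + i \sqrt{179} \approx 27886.0 + 13.379 i$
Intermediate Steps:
$a = 1704$ ($a = -3 + 1707 = 1704$)
$\sqrt{-1883 + a} + 27886 = \sqrt{-1883 + 1704} + 27886 = \sqrt{-179} + 27886 = i \sqrt{179} + 27886 = 27886 + i \sqrt{179}$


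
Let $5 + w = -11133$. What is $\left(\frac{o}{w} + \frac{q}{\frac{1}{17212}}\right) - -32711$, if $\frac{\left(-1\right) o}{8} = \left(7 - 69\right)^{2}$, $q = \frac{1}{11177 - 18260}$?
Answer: $\frac{1290305874977}{39445227} \approx 32711.0$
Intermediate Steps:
$w = -11138$ ($w = -5 - 11133 = -11138$)
$q = - \frac{1}{7083}$ ($q = \frac{1}{-7083} = - \frac{1}{7083} \approx -0.00014118$)
$o = -30752$ ($o = - 8 \left(7 - 69\right)^{2} = - 8 \left(-62\right)^{2} = \left(-8\right) 3844 = -30752$)
$\left(\frac{o}{w} + \frac{q}{\frac{1}{17212}}\right) - -32711 = \left(- \frac{30752}{-11138} - \frac{1}{7083 \cdot \frac{1}{17212}}\right) - -32711 = \left(\left(-30752\right) \left(- \frac{1}{11138}\right) - \frac{\frac{1}{\frac{1}{17212}}}{7083}\right) + 32711 = \left(\frac{15376}{5569} - \frac{17212}{7083}\right) + 32711 = \frac{13054580}{39445227} + 32711 = \frac{1290305874977}{39445227}$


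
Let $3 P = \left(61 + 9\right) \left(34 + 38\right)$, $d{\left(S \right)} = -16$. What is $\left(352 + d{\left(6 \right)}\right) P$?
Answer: $564480$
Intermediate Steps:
$P = 1680$ ($P = \frac{\left(61 + 9\right) \left(34 + 38\right)}{3} = \frac{70 \cdot 72}{3} = \frac{1}{3} \cdot 5040 = 1680$)
$\left(352 + d{\left(6 \right)}\right) P = \left(352 - 16\right) 1680 = 336 \cdot 1680 = 564480$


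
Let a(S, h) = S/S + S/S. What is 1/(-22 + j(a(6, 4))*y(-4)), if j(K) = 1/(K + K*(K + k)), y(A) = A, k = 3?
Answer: -3/67 ≈ -0.044776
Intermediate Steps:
a(S, h) = 2 (a(S, h) = 1 + 1 = 2)
j(K) = 1/(K + K*(3 + K)) (j(K) = 1/(K + K*(K + 3)) = 1/(K + K*(3 + K)))
1/(-22 + j(a(6, 4))*y(-4)) = 1/(-22 + (1/(2*(4 + 2)))*(-4)) = 1/(-22 + ((½)/6)*(-4)) = 1/(-22 + ((½)*(⅙))*(-4)) = 1/(-22 + (1/12)*(-4)) = 1/(-22 - ⅓) = 1/(-67/3) = -3/67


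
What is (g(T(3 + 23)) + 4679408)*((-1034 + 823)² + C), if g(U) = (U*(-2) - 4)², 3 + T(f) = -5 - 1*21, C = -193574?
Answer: -697914439172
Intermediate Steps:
T(f) = -29 (T(f) = -3 + (-5 - 1*21) = -3 + (-5 - 21) = -3 - 26 = -29)
g(U) = (-4 - 2*U)² (g(U) = (-2*U - 4)² = (-4 - 2*U)²)
(g(T(3 + 23)) + 4679408)*((-1034 + 823)² + C) = (4*(2 - 29)² + 4679408)*((-1034 + 823)² - 193574) = (4*(-27)² + 4679408)*((-211)² - 193574) = (4*729 + 4679408)*(44521 - 193574) = (2916 + 4679408)*(-149053) = 4682324*(-149053) = -697914439172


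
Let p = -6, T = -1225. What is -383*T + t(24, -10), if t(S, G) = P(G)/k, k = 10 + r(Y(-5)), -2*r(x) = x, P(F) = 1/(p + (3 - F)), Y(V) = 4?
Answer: 26273801/56 ≈ 4.6918e+5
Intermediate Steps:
P(F) = 1/(-3 - F) (P(F) = 1/(-6 + (3 - F)) = 1/(-3 - F))
r(x) = -x/2
k = 8 (k = 10 - ½*4 = 10 - 2 = 8)
t(S, G) = -1/(8*(3 + G)) (t(S, G) = -1/(3 + G)/8 = -1/(3 + G)*(⅛) = -1/(8*(3 + G)))
-383*T + t(24, -10) = -383*(-1225) - 1/(24 + 8*(-10)) = 469175 - 1/(24 - 80) = 469175 - 1/(-56) = 469175 - 1*(-1/56) = 469175 + 1/56 = 26273801/56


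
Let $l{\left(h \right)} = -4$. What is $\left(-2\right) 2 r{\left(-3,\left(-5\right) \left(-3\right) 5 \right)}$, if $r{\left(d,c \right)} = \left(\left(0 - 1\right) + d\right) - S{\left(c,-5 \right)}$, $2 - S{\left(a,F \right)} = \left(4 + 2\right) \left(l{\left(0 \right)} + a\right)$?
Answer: $-1680$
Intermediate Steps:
$S{\left(a,F \right)} = 26 - 6 a$ ($S{\left(a,F \right)} = 2 - \left(4 + 2\right) \left(-4 + a\right) = 2 - 6 \left(-4 + a\right) = 2 - \left(-24 + 6 a\right) = 26 - 6 a$)
$r{\left(d,c \right)} = -27 + d + 6 c$ ($r{\left(d,c \right)} = \left(\left(0 - 1\right) + d\right) - \left(26 - 6 c\right) = \left(-1 + d\right) + \left(-26 + 6 c\right) = -27 + d + 6 c$)
$\left(-2\right) 2 r{\left(-3,\left(-5\right) \left(-3\right) 5 \right)} = \left(-2\right) 2 \left(-27 - 3 + 6 \left(-5\right) \left(-3\right) 5\right) = - 4 \left(-27 - 3 + 6 \cdot 15 \cdot 5\right) = - 4 \left(-27 - 3 + 6 \cdot 75\right) = - 4 \left(-27 - 3 + 450\right) = \left(-4\right) 420 = -1680$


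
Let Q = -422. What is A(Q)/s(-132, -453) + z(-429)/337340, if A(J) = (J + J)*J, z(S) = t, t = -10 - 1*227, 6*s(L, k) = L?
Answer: -60074859167/3710740 ≈ -16189.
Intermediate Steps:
s(L, k) = L/6
t = -237 (t = -10 - 227 = -237)
z(S) = -237
A(J) = 2*J² (A(J) = (2*J)*J = 2*J²)
A(Q)/s(-132, -453) + z(-429)/337340 = (2*(-422)²)/(((⅙)*(-132))) - 237/337340 = (2*178084)/(-22) - 237*1/337340 = 356168*(-1/22) - 237/337340 = -178084/11 - 237/337340 = -60074859167/3710740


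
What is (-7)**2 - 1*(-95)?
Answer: 144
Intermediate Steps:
(-7)**2 - 1*(-95) = 49 + 95 = 144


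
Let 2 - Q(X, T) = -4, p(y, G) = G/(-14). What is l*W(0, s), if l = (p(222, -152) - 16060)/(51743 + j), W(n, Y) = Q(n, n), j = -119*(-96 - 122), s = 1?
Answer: -224688/181265 ≈ -1.2396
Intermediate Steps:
p(y, G) = -G/14 (p(y, G) = G*(-1/14) = -G/14)
Q(X, T) = 6 (Q(X, T) = 2 - 1*(-4) = 2 + 4 = 6)
j = 25942 (j = -119*(-218) = 25942)
W(n, Y) = 6
l = -37448/181265 (l = (-1/14*(-152) - 16060)/(51743 + 25942) = (76/7 - 16060)/77685 = -112344/7*1/77685 = -37448/181265 ≈ -0.20659)
l*W(0, s) = -37448/181265*6 = -224688/181265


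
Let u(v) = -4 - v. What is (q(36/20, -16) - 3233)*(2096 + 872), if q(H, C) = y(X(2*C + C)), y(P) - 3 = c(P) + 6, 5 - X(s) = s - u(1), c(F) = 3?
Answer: -9559928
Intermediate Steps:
X(s) = -s (X(s) = 5 - (s - (-4 - 1*1)) = 5 - (s - (-4 - 1)) = 5 - (s - 1*(-5)) = 5 - (s + 5) = 5 - (5 + s) = 5 + (-5 - s) = -s)
y(P) = 12 (y(P) = 3 + (3 + 6) = 3 + 9 = 12)
q(H, C) = 12
(q(36/20, -16) - 3233)*(2096 + 872) = (12 - 3233)*(2096 + 872) = -3221*2968 = -9559928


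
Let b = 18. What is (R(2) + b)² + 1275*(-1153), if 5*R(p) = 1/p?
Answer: -146974739/100 ≈ -1.4697e+6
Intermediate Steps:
R(p) = 1/(5*p) (R(p) = (1/p)/5 = 1/(5*p))
(R(2) + b)² + 1275*(-1153) = ((⅕)/2 + 18)² + 1275*(-1153) = ((⅕)*(½) + 18)² - 1470075 = (⅒ + 18)² - 1470075 = (181/10)² - 1470075 = 32761/100 - 1470075 = -146974739/100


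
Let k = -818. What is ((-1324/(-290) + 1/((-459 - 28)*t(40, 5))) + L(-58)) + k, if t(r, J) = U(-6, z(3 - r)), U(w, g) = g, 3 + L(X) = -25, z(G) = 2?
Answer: -118835937/141230 ≈ -841.44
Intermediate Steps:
L(X) = -28 (L(X) = -3 - 25 = -28)
t(r, J) = 2
((-1324/(-290) + 1/((-459 - 28)*t(40, 5))) + L(-58)) + k = ((-1324/(-290) + 1/(-459 - 28*2)) - 28) - 818 = ((-1324*(-1/290) + (½)/(-487)) - 28) - 818 = ((662/145 - 1/487*½) - 28) - 818 = ((662/145 - 1/974) - 28) - 818 = (644643/141230 - 28) - 818 = -3309797/141230 - 818 = -118835937/141230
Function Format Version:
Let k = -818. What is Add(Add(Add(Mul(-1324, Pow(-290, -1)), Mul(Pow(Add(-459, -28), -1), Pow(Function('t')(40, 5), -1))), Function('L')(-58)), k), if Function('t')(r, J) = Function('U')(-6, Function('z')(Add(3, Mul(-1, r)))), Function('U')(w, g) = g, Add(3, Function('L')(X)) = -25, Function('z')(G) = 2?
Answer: Rational(-118835937, 141230) ≈ -841.44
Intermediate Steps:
Function('L')(X) = -28 (Function('L')(X) = Add(-3, -25) = -28)
Function('t')(r, J) = 2
Add(Add(Add(Mul(-1324, Pow(-290, -1)), Mul(Pow(Add(-459, -28), -1), Pow(Function('t')(40, 5), -1))), Function('L')(-58)), k) = Add(Add(Add(Mul(-1324, Pow(-290, -1)), Mul(Pow(Add(-459, -28), -1), Pow(2, -1))), -28), -818) = Add(Add(Add(Mul(-1324, Rational(-1, 290)), Mul(Pow(-487, -1), Rational(1, 2))), -28), -818) = Add(Add(Add(Rational(662, 145), Mul(Rational(-1, 487), Rational(1, 2))), -28), -818) = Add(Add(Add(Rational(662, 145), Rational(-1, 974)), -28), -818) = Add(Add(Rational(644643, 141230), -28), -818) = Add(Rational(-3309797, 141230), -818) = Rational(-118835937, 141230)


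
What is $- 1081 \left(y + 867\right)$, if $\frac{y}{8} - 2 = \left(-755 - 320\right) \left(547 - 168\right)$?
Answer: $3522456877$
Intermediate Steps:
$y = -3259384$ ($y = 16 + 8 \left(-755 - 320\right) \left(547 - 168\right) = 16 + 8 \left(\left(-1075\right) 379\right) = 16 + 8 \left(-407425\right) = 16 - 3259400 = -3259384$)
$- 1081 \left(y + 867\right) = - 1081 \left(-3259384 + 867\right) = \left(-1081\right) \left(-3258517\right) = 3522456877$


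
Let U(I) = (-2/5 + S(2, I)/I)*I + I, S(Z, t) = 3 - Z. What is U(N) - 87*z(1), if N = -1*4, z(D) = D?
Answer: -442/5 ≈ -88.400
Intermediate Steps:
N = -4
U(I) = I + I*(-⅖ + 1/I) (U(I) = (-2/5 + (3 - 1*2)/I)*I + I = (-2*⅕ + (3 - 2)/I)*I + I = (-⅖ + 1/I)*I + I = I*(-⅖ + 1/I) + I = I + I*(-⅖ + 1/I))
U(N) - 87*z(1) = (1 + (⅗)*(-4)) - 87*1 = (1 - 12/5) - 87 = -7/5 - 87 = -442/5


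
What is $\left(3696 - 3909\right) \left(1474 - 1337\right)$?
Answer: $-29181$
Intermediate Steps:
$\left(3696 - 3909\right) \left(1474 - 1337\right) = - 213 \left(1474 + \left(-2051 + 714\right)\right) = - 213 \left(1474 - 1337\right) = \left(-213\right) 137 = -29181$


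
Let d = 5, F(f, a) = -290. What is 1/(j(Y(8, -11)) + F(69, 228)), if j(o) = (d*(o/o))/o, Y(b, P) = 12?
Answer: -12/3475 ≈ -0.0034532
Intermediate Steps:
j(o) = 5/o (j(o) = (5*(o/o))/o = (5*1)/o = 5/o)
1/(j(Y(8, -11)) + F(69, 228)) = 1/(5/12 - 290) = 1/(-3475/12) = -12/3475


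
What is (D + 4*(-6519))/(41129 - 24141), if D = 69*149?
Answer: -15795/16988 ≈ -0.92977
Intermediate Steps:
D = 10281
(D + 4*(-6519))/(41129 - 24141) = (10281 + 4*(-6519))/(41129 - 24141) = (10281 - 26076)/16988 = -15795*1/16988 = -15795/16988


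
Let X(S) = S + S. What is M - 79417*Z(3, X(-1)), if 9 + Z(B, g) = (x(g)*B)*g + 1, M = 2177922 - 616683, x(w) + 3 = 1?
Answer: 1243571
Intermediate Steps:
x(w) = -2 (x(w) = -3 + 1 = -2)
X(S) = 2*S
M = 1561239
Z(B, g) = -8 - 2*B*g (Z(B, g) = -9 + ((-2*B)*g + 1) = -9 + (-2*B*g + 1) = -9 + (1 - 2*B*g) = -8 - 2*B*g)
M - 79417*Z(3, X(-1)) = 1561239 - 79417*(-8 - 2*3*2*(-1)) = 1561239 - 79417*(-8 - 2*3*(-2)) = 1561239 - 79417*(-8 + 12) = 1561239 - 79417*4 = 1561239 - 317668 = 1243571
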